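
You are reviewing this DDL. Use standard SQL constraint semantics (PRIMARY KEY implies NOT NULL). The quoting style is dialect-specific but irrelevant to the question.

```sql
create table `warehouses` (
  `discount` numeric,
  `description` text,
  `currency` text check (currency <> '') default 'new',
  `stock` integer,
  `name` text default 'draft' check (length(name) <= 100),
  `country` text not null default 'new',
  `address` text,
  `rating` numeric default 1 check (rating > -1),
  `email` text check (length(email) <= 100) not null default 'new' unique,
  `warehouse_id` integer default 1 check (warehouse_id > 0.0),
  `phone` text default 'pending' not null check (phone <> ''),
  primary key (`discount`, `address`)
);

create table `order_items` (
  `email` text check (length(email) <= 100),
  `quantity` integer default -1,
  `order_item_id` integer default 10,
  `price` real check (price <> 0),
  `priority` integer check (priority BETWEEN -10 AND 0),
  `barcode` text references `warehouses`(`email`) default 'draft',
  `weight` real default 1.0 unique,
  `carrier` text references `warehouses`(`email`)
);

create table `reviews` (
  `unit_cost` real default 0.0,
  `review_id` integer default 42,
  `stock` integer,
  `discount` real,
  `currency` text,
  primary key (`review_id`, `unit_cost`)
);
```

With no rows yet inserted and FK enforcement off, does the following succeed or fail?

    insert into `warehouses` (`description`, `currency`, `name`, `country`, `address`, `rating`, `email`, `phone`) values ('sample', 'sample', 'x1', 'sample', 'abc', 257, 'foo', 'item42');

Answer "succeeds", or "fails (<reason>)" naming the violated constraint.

fails (NOT NULL on discount)

discount is omitted from the column list and has no DEFAULT, so it would receive NULL.
But discount is part of the PRIMARY KEY (implied NOT NULL).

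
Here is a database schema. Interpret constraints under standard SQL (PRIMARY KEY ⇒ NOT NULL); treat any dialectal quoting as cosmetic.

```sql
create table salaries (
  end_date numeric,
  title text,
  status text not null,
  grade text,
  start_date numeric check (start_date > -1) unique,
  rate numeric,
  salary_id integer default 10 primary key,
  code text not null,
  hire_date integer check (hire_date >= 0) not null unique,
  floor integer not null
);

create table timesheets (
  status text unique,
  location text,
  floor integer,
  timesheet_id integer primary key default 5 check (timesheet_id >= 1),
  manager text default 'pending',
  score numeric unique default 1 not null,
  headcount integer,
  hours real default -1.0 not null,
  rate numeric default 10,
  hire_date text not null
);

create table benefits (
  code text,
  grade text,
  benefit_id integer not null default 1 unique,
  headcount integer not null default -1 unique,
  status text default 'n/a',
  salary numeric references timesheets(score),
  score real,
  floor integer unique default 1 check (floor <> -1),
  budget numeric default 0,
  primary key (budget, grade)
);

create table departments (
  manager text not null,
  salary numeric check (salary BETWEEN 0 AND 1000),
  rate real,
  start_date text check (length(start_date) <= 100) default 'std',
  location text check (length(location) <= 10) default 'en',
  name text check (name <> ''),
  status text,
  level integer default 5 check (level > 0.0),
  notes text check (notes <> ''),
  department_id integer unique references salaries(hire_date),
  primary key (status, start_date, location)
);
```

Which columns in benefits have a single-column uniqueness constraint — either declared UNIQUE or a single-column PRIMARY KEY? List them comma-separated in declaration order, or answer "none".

benefit_id, headcount, floor

- code: no UNIQUE or single-column PK constraint.
- grade: part of a composite PRIMARY KEY — only the tuple is unique, not this column on its own.
- benefit_id: declared UNIQUE → unique.
- headcount: declared UNIQUE → unique.
- status: no UNIQUE or single-column PK constraint.
- salary: no UNIQUE or single-column PK constraint.
- score: no UNIQUE or single-column PK constraint.
- floor: declared UNIQUE → unique.
- budget: part of a composite PRIMARY KEY — only the tuple is unique, not this column on its own.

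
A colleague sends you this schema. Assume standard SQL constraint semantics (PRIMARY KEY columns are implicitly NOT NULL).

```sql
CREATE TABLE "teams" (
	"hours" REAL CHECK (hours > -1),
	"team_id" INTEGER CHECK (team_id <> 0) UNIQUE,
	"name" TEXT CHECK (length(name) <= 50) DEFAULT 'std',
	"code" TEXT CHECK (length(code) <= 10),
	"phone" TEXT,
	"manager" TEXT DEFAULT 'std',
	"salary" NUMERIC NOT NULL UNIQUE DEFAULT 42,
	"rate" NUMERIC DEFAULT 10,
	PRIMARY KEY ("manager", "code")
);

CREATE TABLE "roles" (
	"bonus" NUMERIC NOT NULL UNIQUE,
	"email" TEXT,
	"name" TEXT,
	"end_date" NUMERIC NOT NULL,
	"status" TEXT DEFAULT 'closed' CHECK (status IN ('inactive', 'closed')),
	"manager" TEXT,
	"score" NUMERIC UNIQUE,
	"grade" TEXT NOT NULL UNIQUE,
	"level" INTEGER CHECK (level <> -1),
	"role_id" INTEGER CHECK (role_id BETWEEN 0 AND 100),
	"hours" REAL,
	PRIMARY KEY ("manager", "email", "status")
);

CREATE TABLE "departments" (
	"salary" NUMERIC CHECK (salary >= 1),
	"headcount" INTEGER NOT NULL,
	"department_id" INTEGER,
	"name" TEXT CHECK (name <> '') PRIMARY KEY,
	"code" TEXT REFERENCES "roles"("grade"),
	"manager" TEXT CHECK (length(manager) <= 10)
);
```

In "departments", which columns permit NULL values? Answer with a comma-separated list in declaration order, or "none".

- salary: CHECK does not forbid NULL (a CHECK constraint passes when its expression is NULL) → nullable.
- headcount: declared NOT NULL → not nullable.
- department_id: no NOT NULL constraint applies → nullable.
- name: part of the PRIMARY KEY, which implies NOT NULL → not nullable.
- code: a foreign key column may be NULL unless separately constrained → nullable.
- manager: CHECK does not forbid NULL (a CHECK constraint passes when its expression is NULL) → nullable.

salary, department_id, code, manager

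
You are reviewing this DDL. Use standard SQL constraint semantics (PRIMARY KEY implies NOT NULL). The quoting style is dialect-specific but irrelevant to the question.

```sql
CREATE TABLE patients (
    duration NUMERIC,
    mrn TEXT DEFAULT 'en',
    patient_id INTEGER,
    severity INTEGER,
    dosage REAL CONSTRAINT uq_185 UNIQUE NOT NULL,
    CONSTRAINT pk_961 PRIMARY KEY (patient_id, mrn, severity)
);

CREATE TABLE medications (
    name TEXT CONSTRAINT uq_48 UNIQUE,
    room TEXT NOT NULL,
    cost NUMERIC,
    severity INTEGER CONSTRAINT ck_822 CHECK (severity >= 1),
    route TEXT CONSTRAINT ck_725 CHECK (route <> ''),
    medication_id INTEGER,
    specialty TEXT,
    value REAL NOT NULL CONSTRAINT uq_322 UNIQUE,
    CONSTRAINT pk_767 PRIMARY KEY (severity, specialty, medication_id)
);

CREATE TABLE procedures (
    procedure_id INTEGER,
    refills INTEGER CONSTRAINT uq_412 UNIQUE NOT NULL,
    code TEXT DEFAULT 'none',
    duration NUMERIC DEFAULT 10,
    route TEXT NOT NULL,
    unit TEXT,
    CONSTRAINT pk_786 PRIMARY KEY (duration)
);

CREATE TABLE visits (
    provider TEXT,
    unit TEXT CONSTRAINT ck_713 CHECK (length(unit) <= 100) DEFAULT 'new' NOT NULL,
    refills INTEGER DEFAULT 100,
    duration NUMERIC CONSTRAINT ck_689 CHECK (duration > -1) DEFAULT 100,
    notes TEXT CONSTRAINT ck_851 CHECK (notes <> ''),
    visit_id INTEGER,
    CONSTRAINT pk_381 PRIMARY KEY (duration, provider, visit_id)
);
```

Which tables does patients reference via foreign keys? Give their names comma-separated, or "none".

No column in patients has a REFERENCES clause.

none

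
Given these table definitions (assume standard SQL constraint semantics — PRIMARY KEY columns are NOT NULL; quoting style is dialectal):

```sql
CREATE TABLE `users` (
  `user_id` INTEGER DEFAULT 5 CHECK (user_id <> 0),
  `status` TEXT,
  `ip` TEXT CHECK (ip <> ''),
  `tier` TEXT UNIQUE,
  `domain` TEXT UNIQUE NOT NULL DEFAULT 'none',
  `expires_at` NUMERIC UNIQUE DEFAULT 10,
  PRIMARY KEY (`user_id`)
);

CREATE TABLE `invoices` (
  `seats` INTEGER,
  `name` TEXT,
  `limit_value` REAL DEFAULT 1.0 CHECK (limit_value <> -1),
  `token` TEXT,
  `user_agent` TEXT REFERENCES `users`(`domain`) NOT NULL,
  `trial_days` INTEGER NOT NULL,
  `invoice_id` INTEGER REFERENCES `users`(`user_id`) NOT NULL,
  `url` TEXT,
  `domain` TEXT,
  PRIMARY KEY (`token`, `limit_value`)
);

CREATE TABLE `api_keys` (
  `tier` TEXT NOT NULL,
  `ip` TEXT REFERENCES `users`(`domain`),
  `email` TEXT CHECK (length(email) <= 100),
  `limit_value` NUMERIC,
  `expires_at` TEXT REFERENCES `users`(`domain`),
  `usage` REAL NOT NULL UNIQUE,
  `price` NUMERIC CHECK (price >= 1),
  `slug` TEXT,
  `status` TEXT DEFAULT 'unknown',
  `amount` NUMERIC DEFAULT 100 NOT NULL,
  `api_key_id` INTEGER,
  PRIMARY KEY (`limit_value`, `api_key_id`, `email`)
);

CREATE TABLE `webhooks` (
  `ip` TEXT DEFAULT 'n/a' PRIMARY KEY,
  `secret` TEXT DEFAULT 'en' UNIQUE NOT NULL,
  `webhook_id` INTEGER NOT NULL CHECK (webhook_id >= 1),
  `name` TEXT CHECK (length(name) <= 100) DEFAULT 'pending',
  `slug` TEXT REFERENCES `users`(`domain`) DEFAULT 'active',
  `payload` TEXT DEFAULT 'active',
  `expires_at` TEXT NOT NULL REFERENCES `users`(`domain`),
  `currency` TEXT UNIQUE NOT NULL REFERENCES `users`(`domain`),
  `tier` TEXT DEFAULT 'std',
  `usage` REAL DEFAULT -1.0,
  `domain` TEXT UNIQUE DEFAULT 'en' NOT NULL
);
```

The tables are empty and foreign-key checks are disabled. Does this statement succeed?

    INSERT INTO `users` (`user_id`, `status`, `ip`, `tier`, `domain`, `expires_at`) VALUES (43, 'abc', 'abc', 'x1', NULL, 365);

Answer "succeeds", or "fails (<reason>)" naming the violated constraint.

fails (NOT NULL on domain)

domain is explicitly set to NULL, but domain is declared NOT NULL.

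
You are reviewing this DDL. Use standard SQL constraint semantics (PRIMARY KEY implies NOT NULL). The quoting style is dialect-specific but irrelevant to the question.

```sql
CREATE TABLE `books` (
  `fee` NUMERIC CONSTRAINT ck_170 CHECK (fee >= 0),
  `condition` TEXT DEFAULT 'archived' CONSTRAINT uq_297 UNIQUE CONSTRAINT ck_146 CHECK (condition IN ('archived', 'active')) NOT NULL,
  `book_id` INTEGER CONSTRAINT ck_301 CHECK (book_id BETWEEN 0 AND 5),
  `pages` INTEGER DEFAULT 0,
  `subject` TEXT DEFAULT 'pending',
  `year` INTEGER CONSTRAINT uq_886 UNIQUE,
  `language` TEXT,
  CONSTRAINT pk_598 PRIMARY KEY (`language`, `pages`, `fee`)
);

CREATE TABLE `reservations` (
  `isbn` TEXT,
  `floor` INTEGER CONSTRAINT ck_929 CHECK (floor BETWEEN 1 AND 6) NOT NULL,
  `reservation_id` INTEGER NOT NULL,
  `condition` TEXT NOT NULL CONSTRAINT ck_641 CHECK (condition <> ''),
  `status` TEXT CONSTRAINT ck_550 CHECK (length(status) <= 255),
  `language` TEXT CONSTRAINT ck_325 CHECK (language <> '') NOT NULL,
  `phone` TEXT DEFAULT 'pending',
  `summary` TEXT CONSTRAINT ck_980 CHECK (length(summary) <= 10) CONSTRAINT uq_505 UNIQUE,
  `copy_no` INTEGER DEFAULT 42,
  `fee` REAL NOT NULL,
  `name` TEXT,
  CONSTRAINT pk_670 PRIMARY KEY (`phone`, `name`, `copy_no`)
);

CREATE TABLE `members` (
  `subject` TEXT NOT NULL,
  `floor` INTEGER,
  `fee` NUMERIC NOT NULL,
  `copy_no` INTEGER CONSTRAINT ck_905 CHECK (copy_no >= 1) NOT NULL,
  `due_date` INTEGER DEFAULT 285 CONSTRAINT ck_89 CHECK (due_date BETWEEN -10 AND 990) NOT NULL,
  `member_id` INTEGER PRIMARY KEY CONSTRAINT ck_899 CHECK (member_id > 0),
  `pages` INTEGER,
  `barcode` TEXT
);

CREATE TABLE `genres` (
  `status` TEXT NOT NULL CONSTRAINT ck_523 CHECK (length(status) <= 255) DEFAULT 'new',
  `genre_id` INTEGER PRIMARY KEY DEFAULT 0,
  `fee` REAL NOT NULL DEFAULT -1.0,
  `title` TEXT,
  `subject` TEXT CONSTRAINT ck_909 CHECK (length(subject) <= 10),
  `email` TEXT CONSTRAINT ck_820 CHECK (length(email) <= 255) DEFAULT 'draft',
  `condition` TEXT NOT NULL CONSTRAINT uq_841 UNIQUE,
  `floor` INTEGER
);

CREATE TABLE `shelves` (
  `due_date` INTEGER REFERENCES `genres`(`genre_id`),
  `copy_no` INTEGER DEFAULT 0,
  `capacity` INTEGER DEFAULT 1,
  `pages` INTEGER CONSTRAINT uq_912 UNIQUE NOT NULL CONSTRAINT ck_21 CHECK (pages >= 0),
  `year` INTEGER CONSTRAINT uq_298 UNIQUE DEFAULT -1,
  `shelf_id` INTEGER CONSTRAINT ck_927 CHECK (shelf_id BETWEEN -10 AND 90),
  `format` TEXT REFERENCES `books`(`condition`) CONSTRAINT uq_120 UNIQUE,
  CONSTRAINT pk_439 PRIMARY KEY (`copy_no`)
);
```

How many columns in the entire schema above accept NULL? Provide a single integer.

18

books: 3 nullable (book_id, subject, year — PK (language, pages, fee) and explicit NOT NULL columns excluded).
reservations: 3 nullable (isbn, status, summary — PK (phone, name, copy_no) and explicit NOT NULL columns excluded).
members: 3 nullable (floor, pages, barcode — PK (member_id) and explicit NOT NULL columns excluded).
genres: 4 nullable (title, subject, email, floor — PK (genre_id) and explicit NOT NULL columns excluded).
shelves: 5 nullable (due_date, capacity, year, shelf_id, format — PK (copy_no) and explicit NOT NULL columns excluded).
Total: 3 + 3 + 3 + 4 + 5 = 18.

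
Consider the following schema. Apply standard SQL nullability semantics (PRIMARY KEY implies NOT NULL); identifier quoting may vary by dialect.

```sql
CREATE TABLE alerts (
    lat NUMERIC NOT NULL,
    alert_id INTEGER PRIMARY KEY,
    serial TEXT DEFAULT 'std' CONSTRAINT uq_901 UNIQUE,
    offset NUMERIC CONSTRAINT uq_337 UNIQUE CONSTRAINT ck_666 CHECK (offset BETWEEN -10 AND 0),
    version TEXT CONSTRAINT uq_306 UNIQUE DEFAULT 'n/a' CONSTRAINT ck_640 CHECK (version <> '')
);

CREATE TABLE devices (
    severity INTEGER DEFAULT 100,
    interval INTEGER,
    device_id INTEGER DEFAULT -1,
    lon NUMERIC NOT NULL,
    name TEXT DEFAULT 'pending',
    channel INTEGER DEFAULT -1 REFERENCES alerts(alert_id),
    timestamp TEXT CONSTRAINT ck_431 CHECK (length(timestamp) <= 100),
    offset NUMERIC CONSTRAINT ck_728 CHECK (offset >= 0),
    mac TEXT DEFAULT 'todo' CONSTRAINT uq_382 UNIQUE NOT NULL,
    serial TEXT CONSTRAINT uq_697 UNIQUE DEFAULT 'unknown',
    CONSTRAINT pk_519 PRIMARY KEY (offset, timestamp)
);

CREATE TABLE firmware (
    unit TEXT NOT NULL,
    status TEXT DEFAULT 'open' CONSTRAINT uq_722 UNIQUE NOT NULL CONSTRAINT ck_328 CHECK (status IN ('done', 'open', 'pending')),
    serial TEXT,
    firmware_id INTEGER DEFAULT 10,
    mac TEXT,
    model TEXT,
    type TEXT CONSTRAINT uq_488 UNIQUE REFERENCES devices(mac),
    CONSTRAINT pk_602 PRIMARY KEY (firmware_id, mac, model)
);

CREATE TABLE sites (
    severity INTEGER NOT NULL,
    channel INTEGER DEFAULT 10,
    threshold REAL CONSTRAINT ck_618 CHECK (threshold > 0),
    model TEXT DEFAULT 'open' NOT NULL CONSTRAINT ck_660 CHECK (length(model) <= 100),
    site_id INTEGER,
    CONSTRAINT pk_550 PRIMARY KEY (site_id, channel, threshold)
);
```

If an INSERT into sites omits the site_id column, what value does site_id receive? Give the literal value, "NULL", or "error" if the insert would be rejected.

site_id has no DEFAULT clause.
Omitting it would insert NULL, but it is part of the PRIMARY KEY, so the INSERT fails.

error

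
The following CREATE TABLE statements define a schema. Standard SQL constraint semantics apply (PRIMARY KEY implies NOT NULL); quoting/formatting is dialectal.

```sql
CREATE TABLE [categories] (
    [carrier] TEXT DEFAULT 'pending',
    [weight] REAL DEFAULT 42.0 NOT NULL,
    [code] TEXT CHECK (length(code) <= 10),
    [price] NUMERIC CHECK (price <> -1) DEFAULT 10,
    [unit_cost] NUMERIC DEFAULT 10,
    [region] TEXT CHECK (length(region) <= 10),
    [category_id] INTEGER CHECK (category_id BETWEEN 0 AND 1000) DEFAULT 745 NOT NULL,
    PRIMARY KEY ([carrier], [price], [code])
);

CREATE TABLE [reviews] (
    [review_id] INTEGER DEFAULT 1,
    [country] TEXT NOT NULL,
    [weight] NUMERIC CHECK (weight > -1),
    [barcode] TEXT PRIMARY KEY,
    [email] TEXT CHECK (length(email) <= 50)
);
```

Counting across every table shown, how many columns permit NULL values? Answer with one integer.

5

categories: 2 nullable (unit_cost, region — PK (carrier, price, code) and explicit NOT NULL columns excluded).
reviews: 3 nullable (review_id, weight, email — PK (barcode) and explicit NOT NULL columns excluded).
Total: 2 + 3 = 5.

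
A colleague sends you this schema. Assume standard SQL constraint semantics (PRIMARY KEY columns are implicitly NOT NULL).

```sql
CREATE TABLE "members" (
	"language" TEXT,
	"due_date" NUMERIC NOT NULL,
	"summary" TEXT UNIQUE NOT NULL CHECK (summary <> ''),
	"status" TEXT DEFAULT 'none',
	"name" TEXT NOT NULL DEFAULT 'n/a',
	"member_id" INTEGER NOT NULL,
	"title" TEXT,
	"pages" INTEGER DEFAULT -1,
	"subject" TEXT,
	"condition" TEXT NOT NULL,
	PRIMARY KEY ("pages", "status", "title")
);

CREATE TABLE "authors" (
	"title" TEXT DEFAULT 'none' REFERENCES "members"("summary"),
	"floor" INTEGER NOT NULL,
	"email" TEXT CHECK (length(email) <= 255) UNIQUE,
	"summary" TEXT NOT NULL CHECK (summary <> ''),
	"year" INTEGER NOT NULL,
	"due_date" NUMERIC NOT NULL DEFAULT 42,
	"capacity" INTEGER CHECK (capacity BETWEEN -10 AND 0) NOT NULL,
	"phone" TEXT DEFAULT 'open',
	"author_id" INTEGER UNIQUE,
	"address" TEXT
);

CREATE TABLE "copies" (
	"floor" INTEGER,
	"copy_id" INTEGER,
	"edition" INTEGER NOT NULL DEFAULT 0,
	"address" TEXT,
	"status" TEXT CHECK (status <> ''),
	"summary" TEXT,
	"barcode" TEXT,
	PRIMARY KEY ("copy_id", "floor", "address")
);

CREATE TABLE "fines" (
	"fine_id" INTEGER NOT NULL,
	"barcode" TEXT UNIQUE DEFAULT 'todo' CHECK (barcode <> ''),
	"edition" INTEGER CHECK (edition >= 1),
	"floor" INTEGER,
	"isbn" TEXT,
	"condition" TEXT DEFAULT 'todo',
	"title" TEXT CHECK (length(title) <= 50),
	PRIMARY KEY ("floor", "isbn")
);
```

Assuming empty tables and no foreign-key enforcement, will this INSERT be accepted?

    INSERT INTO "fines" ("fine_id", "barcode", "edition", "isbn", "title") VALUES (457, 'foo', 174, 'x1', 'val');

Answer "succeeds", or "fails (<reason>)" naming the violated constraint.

floor is omitted from the column list and has no DEFAULT, so it would receive NULL.
But floor is part of the PRIMARY KEY (implied NOT NULL).

fails (NOT NULL on floor)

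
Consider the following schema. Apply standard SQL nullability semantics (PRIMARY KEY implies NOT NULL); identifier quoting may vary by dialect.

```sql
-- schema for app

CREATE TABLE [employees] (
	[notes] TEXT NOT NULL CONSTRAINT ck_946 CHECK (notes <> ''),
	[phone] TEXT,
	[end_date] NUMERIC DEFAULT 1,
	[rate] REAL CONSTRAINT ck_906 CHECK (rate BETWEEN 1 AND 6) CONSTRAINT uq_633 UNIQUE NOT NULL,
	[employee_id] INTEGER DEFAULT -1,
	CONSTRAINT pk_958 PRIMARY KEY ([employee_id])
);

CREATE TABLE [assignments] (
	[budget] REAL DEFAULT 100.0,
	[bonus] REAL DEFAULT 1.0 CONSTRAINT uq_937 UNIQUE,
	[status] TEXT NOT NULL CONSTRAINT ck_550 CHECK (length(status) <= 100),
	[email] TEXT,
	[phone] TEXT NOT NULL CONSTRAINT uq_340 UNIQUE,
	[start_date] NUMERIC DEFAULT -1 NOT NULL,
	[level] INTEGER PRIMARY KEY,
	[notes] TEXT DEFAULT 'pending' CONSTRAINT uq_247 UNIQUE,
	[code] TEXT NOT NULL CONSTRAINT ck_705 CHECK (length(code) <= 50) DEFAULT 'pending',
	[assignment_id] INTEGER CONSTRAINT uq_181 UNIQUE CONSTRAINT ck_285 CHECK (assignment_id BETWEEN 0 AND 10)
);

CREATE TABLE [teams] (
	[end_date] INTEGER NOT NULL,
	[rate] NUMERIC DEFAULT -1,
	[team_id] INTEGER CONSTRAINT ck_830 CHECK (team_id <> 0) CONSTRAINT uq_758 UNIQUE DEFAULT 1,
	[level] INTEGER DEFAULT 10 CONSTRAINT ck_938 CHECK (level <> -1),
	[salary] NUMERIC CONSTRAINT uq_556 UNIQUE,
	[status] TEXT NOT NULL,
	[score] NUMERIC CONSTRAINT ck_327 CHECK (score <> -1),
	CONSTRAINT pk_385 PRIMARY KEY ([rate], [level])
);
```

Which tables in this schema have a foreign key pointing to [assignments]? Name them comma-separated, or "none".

No REFERENCES clause anywhere in the schema names assignments.

none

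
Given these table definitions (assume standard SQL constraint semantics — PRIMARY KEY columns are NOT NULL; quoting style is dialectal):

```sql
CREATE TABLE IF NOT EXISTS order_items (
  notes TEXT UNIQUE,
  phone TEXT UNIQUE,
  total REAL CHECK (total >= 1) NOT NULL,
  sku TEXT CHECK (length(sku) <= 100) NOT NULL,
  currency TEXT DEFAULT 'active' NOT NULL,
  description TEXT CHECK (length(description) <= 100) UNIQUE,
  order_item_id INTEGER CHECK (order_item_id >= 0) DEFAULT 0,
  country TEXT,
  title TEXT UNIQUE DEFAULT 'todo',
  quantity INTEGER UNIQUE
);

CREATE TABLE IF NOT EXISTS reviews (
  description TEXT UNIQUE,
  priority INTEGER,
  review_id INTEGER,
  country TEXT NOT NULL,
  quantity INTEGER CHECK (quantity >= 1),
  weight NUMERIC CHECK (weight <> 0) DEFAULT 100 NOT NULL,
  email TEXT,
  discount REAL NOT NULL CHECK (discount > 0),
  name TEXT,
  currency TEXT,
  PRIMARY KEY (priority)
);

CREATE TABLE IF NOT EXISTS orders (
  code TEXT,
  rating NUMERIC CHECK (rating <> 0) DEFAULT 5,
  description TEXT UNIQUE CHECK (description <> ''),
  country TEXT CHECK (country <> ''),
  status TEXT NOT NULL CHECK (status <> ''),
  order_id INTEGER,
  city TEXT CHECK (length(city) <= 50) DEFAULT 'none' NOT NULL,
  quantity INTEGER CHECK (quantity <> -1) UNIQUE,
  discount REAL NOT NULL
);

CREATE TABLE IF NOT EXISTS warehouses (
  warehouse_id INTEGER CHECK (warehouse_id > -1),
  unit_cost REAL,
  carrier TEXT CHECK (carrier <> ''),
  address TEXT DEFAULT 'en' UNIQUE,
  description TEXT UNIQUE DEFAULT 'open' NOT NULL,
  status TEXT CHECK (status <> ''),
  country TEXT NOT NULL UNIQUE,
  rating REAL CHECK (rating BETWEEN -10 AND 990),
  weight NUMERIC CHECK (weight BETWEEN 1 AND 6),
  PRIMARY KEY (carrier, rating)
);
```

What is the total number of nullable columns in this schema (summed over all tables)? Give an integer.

order_items: 7 nullable (notes, phone, description, order_item_id, country, title, quantity — PK none and explicit NOT NULL columns excluded).
reviews: 6 nullable (description, review_id, quantity, email, name, currency — PK (priority) and explicit NOT NULL columns excluded).
orders: 6 nullable (code, rating, description, country, order_id, quantity — PK none and explicit NOT NULL columns excluded).
warehouses: 5 nullable (warehouse_id, unit_cost, address, status, weight — PK (carrier, rating) and explicit NOT NULL columns excluded).
Total: 7 + 6 + 6 + 5 = 24.

24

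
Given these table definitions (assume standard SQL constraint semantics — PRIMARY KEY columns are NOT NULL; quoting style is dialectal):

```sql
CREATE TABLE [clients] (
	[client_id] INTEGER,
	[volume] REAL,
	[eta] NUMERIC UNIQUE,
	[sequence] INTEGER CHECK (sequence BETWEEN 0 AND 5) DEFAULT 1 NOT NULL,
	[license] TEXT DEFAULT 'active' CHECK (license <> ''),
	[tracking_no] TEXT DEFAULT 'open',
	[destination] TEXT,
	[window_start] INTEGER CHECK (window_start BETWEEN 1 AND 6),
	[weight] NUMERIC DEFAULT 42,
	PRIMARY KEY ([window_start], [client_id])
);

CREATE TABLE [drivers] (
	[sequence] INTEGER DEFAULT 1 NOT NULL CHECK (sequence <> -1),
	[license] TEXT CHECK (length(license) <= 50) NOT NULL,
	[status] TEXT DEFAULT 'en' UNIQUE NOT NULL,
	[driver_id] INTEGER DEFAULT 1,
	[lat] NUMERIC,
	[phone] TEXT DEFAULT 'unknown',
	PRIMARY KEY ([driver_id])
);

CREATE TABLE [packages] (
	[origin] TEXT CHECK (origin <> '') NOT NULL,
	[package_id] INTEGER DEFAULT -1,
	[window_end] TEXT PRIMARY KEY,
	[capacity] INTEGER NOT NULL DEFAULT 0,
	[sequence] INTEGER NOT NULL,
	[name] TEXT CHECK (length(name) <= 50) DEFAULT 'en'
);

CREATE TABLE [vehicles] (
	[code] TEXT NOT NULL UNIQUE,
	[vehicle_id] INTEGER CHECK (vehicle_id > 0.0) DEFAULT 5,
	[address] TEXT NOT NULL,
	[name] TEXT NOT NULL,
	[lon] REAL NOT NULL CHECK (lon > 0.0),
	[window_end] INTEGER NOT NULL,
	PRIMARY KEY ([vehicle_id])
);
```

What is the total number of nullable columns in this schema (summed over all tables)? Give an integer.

10

clients: 6 nullable (volume, eta, license, tracking_no, destination, weight — PK (window_start, client_id) and explicit NOT NULL columns excluded).
drivers: 2 nullable (lat, phone — PK (driver_id) and explicit NOT NULL columns excluded).
packages: 2 nullable (package_id, name — PK (window_end) and explicit NOT NULL columns excluded).
vehicles: 0 nullable (none — PK (vehicle_id) and explicit NOT NULL columns excluded).
Total: 6 + 2 + 2 + 0 = 10.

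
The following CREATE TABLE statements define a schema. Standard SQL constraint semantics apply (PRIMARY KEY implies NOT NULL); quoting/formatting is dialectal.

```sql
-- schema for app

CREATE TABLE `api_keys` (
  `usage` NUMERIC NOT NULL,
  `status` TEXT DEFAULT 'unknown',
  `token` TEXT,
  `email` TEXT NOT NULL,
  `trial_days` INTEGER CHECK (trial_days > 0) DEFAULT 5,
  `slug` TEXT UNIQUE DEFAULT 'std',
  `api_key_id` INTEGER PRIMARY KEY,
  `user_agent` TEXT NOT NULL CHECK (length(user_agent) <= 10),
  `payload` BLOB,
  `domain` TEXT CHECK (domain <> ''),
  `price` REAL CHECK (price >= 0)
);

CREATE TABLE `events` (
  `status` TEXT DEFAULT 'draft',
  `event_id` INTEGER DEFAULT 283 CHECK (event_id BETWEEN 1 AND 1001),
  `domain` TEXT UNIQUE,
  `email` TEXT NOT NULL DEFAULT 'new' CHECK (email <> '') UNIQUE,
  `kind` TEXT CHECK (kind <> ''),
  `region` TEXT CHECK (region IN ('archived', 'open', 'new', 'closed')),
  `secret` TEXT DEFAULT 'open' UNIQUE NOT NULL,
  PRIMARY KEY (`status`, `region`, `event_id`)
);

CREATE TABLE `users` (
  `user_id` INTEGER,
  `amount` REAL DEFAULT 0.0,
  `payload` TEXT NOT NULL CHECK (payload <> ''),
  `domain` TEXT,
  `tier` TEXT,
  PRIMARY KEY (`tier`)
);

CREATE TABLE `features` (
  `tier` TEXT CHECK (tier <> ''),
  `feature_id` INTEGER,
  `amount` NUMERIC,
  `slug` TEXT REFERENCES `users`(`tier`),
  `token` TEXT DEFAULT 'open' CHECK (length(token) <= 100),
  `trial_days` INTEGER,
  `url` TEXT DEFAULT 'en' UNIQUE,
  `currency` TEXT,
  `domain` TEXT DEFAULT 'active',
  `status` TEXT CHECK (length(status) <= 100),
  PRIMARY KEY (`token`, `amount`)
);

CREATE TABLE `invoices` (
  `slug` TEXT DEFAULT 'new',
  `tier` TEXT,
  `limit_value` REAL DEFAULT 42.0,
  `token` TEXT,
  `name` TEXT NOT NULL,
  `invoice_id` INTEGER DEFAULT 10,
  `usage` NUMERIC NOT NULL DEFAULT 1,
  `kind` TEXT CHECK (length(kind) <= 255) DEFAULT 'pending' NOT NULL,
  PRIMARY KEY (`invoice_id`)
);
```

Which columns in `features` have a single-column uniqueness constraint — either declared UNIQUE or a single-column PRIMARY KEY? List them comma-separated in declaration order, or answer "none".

- tier: no UNIQUE or single-column PK constraint.
- feature_id: no UNIQUE or single-column PK constraint.
- amount: part of a composite PRIMARY KEY — only the tuple is unique, not this column on its own.
- slug: no UNIQUE or single-column PK constraint.
- token: part of a composite PRIMARY KEY — only the tuple is unique, not this column on its own.
- trial_days: no UNIQUE or single-column PK constraint.
- url: declared UNIQUE → unique.
- currency: no UNIQUE or single-column PK constraint.
- domain: no UNIQUE or single-column PK constraint.
- status: no UNIQUE or single-column PK constraint.

url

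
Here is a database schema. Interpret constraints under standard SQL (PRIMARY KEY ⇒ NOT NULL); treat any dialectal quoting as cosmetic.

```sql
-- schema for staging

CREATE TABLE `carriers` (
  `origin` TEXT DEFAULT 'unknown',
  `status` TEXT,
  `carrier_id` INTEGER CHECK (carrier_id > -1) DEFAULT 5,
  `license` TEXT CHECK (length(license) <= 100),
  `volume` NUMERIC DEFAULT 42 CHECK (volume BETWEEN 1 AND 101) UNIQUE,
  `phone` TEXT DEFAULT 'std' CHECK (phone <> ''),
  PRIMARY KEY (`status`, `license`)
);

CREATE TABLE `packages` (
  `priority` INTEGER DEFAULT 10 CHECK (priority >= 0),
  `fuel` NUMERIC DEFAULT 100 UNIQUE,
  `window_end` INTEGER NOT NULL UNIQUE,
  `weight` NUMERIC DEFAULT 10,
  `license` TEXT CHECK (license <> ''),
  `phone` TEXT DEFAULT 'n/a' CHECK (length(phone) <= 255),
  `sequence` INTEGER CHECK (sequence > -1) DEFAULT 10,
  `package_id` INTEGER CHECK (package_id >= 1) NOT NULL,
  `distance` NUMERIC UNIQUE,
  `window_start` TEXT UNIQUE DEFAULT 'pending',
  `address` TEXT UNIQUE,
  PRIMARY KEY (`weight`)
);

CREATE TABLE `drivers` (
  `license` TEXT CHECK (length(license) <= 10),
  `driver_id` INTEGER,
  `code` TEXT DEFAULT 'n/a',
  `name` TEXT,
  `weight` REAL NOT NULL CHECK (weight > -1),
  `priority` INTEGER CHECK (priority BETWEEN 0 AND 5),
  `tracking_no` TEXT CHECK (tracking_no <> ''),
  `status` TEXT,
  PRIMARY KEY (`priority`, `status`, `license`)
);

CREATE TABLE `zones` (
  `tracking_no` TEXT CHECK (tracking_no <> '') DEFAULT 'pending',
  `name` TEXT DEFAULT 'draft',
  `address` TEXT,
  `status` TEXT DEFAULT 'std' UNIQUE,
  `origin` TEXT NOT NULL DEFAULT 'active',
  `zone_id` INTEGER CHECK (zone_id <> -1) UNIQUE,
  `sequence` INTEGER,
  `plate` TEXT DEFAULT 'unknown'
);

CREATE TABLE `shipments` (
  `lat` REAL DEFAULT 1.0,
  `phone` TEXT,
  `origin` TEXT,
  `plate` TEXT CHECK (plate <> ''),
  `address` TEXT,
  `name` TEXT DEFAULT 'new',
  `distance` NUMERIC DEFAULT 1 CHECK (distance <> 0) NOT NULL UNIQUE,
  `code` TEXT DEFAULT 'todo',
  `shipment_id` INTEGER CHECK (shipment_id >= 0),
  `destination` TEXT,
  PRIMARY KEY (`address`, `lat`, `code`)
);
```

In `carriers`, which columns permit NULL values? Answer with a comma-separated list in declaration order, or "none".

- origin: DEFAULT only fills an omitted column; an explicit NULL is still allowed → nullable.
- status: part of the PRIMARY KEY, which implies NOT NULL → not nullable.
- carrier_id: CHECK does not forbid NULL (a CHECK constraint passes when its expression is NULL) → nullable.
- license: part of the PRIMARY KEY, which implies NOT NULL → not nullable.
- volume: CHECK does not forbid NULL (a CHECK constraint passes when its expression is NULL) → nullable.
- phone: CHECK does not forbid NULL (a CHECK constraint passes when its expression is NULL) → nullable.

origin, carrier_id, volume, phone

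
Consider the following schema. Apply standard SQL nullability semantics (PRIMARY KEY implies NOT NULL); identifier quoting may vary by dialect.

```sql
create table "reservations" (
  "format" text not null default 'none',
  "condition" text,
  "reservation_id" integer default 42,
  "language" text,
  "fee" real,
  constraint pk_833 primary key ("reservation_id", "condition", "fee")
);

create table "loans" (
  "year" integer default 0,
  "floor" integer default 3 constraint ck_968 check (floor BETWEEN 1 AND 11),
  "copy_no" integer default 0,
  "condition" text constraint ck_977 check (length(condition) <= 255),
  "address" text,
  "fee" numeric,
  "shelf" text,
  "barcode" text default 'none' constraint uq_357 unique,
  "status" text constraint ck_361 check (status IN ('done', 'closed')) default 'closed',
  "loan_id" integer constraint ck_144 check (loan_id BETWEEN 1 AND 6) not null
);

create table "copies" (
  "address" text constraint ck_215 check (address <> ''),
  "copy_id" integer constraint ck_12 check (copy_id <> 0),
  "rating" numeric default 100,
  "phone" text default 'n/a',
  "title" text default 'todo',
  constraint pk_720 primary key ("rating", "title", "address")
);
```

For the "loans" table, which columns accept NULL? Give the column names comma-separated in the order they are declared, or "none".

- year: DEFAULT only fills an omitted column; an explicit NULL is still allowed → nullable.
- floor: CHECK does not forbid NULL (a CHECK constraint passes when its expression is NULL) → nullable.
- copy_no: DEFAULT only fills an omitted column; an explicit NULL is still allowed → nullable.
- condition: CHECK does not forbid NULL (a CHECK constraint passes when its expression is NULL) → nullable.
- address: no NOT NULL constraint applies → nullable.
- fee: no NOT NULL constraint applies → nullable.
- shelf: no NOT NULL constraint applies → nullable.
- barcode: UNIQUE does not imply NOT NULL → nullable.
- status: CHECK does not forbid NULL (a CHECK constraint passes when its expression is NULL) → nullable.
- loan_id: declared NOT NULL → not nullable.

year, floor, copy_no, condition, address, fee, shelf, barcode, status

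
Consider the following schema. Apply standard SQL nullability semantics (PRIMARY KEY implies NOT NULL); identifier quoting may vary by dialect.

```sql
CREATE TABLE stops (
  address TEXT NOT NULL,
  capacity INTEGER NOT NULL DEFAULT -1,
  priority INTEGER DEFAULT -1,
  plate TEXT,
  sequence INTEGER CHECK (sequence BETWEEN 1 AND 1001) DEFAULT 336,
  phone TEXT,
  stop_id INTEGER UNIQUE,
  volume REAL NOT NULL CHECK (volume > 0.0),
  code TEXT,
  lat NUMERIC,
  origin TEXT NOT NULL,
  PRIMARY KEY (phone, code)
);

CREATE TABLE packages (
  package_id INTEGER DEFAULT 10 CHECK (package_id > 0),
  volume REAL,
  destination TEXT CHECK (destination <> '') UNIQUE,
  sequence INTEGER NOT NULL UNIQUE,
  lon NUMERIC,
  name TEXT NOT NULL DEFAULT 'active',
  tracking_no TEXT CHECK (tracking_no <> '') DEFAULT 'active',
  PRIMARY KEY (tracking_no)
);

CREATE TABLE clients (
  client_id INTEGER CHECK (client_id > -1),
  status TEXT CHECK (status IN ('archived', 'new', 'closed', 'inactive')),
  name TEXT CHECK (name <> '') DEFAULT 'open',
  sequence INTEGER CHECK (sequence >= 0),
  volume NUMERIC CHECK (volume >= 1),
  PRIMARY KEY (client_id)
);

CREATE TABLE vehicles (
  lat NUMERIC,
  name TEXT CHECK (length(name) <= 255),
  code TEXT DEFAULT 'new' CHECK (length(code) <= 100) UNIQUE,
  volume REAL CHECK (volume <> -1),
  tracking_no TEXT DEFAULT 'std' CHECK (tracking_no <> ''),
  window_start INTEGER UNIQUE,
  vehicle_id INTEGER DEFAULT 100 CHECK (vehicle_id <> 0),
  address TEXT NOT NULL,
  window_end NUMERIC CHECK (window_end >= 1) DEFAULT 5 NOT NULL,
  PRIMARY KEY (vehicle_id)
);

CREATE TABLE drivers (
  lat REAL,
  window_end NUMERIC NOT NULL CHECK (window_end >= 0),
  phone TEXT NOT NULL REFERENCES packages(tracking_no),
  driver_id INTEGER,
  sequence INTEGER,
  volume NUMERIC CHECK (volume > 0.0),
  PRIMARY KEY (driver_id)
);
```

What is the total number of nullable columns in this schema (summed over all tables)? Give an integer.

22

stops: 5 nullable (priority, plate, sequence, stop_id, lat — PK (phone, code) and explicit NOT NULL columns excluded).
packages: 4 nullable (package_id, volume, destination, lon — PK (tracking_no) and explicit NOT NULL columns excluded).
clients: 4 nullable (status, name, sequence, volume — PK (client_id) and explicit NOT NULL columns excluded).
vehicles: 6 nullable (lat, name, code, volume, tracking_no, window_start — PK (vehicle_id) and explicit NOT NULL columns excluded).
drivers: 3 nullable (lat, sequence, volume — PK (driver_id) and explicit NOT NULL columns excluded).
Total: 5 + 4 + 4 + 6 + 3 = 22.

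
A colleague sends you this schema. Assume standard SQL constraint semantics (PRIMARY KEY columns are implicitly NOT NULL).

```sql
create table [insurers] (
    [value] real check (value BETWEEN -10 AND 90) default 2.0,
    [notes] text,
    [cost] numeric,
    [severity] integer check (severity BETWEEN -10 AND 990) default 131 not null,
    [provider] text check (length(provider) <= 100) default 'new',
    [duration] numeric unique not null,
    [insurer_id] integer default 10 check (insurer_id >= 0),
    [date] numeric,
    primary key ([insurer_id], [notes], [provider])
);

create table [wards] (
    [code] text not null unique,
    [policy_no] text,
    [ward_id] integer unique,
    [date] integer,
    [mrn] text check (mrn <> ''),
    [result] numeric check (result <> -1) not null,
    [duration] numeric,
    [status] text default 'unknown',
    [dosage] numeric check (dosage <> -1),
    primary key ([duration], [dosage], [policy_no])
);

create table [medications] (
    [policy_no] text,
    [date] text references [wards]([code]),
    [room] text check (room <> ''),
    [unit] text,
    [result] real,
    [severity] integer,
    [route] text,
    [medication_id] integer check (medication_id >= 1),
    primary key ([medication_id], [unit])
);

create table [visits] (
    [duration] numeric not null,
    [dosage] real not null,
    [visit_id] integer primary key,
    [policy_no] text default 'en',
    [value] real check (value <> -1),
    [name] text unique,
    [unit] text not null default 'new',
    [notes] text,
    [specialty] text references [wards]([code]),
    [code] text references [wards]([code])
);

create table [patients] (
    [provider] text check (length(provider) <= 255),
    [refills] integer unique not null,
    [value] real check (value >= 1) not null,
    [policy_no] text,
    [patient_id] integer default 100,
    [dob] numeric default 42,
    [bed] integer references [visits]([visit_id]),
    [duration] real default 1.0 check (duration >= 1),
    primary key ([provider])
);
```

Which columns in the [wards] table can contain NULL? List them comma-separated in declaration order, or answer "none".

- code: declared NOT NULL → not nullable.
- policy_no: part of the PRIMARY KEY, which implies NOT NULL → not nullable.
- ward_id: UNIQUE does not imply NOT NULL → nullable.
- date: no NOT NULL constraint applies → nullable.
- mrn: CHECK does not forbid NULL (a CHECK constraint passes when its expression is NULL) → nullable.
- result: declared NOT NULL → not nullable.
- duration: part of the PRIMARY KEY, which implies NOT NULL → not nullable.
- status: DEFAULT only fills an omitted column; an explicit NULL is still allowed → nullable.
- dosage: part of the PRIMARY KEY, which implies NOT NULL → not nullable.

ward_id, date, mrn, status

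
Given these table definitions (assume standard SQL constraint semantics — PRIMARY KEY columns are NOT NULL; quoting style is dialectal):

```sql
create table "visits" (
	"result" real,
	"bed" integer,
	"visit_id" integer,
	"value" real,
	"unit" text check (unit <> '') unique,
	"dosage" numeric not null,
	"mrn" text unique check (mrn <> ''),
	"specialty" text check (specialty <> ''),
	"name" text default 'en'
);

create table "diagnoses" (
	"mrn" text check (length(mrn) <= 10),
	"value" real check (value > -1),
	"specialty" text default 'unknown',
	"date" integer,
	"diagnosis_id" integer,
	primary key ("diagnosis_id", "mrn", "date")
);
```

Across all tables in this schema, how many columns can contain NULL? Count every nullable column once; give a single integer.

10

visits: 8 nullable (result, bed, visit_id, value, unit, mrn, specialty, name — PK none and explicit NOT NULL columns excluded).
diagnoses: 2 nullable (value, specialty — PK (diagnosis_id, mrn, date) and explicit NOT NULL columns excluded).
Total: 8 + 2 = 10.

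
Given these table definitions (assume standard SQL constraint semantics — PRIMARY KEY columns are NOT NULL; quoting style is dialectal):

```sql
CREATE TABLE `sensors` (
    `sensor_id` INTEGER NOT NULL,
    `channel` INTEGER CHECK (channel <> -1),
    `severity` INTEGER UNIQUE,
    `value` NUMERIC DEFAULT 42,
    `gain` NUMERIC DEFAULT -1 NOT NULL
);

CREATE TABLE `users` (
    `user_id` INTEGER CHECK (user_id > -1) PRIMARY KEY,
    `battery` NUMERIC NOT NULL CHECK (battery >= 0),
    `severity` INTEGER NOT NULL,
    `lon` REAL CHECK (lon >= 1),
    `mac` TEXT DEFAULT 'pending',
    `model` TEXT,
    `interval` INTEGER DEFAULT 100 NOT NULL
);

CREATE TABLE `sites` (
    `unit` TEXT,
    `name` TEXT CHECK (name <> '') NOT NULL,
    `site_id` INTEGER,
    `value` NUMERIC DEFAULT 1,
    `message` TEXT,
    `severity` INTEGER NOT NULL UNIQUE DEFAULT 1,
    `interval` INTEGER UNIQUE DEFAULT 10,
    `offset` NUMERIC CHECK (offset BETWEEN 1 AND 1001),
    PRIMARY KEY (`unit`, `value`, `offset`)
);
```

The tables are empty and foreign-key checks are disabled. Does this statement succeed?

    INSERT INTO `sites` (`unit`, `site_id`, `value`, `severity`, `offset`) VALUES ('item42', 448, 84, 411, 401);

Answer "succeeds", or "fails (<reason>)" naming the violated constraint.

name is omitted from the column list and has no DEFAULT, so it would receive NULL.
But name is declared NOT NULL.

fails (NOT NULL on name)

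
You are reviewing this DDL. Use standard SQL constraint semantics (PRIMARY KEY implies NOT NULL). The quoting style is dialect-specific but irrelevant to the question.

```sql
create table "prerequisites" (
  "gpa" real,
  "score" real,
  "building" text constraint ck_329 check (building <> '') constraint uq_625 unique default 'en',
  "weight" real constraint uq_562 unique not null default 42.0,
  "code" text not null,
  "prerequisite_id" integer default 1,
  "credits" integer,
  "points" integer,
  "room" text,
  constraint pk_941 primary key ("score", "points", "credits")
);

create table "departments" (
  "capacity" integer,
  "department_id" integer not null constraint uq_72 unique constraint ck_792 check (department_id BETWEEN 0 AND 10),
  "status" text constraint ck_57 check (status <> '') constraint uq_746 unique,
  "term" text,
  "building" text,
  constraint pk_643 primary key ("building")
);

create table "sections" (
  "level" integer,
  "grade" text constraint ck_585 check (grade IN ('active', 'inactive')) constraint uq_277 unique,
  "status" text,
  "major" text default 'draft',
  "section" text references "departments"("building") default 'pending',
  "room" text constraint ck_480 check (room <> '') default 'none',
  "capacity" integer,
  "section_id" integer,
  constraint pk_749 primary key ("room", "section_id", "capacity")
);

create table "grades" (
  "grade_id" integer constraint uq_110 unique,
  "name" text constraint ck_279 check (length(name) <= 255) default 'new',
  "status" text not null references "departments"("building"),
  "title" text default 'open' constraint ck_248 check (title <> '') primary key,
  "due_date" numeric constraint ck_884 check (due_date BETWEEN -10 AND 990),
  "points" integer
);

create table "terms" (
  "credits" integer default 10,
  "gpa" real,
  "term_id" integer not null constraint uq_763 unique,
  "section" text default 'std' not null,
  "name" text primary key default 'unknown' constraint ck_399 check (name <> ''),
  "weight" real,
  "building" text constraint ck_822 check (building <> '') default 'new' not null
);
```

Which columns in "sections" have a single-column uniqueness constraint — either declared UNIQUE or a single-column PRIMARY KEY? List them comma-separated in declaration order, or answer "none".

grade

- level: no UNIQUE or single-column PK constraint.
- grade: declared UNIQUE → unique.
- status: no UNIQUE or single-column PK constraint.
- major: no UNIQUE or single-column PK constraint.
- section: no UNIQUE or single-column PK constraint.
- room: part of a composite PRIMARY KEY — only the tuple is unique, not this column on its own.
- capacity: part of a composite PRIMARY KEY — only the tuple is unique, not this column on its own.
- section_id: part of a composite PRIMARY KEY — only the tuple is unique, not this column on its own.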